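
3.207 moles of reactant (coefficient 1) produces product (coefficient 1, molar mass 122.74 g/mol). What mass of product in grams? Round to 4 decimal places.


Use the coefficient ratio to convert reactant moles to product moles, then multiply by the product's molar mass.
moles_P = moles_R * (coeff_P / coeff_R) = 3.207 * (1/1) = 3.207
mass_P = moles_P * M_P = 3.207 * 122.74
mass_P = 393.62718 g, rounded to 4 dp:

393.6272 g


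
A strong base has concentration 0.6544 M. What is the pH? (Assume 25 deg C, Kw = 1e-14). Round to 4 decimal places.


A strong base dissociates completely, so [OH-] equals the given concentration.
pOH = -log10([OH-]) = -log10(0.6544) = 0.184157
pH = 14 - pOH = 14 - 0.184157
pH = 13.815843, rounded to 4 dp:

13.8158


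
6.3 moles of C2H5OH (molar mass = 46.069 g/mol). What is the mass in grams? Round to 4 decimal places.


mass = n * M
mass = 6.3 * 46.069
mass = 290.2347 g, rounded to 4 dp:

290.2347 g


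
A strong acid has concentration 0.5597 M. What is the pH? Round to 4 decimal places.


A strong acid dissociates completely, so [H+] equals the given concentration.
pH = -log10([H+]) = -log10(0.5597)
pH = 0.25204469, rounded to 4 dp:

0.2520


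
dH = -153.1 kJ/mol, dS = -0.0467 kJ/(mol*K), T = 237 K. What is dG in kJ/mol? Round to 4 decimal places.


Gibbs: dG = dH - T*dS (consistent units, dS already in kJ/(mol*K)).
T*dS = 237 * -0.0467 = -11.0679
dG = -153.1 - (-11.0679)
dG = -142.0321 kJ/mol, rounded to 4 dp:

-142.0321 kJ/mol


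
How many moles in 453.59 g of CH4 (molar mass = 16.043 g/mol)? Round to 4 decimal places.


n = mass / M
n = 453.59 / 16.043
n = 28.27339026 mol, rounded to 4 dp:

28.2734 mol


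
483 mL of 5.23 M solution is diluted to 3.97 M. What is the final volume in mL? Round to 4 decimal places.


Dilution: M1*V1 = M2*V2, solve for V2.
V2 = M1*V1 / M2
V2 = 5.23 * 483 / 3.97
V2 = 2526.09 / 3.97
V2 = 636.29471033 mL, rounded to 4 dp:

636.2947 mL


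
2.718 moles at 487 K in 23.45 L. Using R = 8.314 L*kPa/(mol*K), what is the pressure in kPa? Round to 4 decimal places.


PV = nRT, solve for P = nRT / V.
nRT = 2.718 * 8.314 * 487 = 11004.9591
P = 11004.9591 / 23.45
P = 469.29463113 kPa, rounded to 4 dp:

469.2946 kPa


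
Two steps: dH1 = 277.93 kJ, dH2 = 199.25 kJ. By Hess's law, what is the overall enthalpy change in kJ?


Hess's law: enthalpy is a state function, so add the step enthalpies.
dH_total = dH1 + dH2 = 277.93 + (199.25)
dH_total = 477.18 kJ:

477.18 kJ


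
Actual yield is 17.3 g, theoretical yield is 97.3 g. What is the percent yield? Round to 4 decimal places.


% yield = 100 * actual / theoretical
% yield = 100 * 17.3 / 97.3
% yield = 17.78006166 %, rounded to 4 dp:

17.7801 %


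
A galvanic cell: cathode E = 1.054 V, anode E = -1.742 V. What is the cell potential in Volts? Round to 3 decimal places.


Standard cell potential: E_cell = E_cathode - E_anode.
E_cell = 1.054 - (-1.742)
E_cell = 2.796 V, rounded to 3 dp:

2.796 V


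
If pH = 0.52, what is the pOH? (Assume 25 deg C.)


At 25 deg C, pH + pOH = 14.
pOH = 14 - pH = 14 - 0.52
pOH = 13.48:

13.48


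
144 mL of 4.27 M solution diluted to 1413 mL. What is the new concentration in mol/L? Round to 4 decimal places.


Dilution: M1*V1 = M2*V2, solve for M2.
M2 = M1*V1 / V2
M2 = 4.27 * 144 / 1413
M2 = 614.88 / 1413
M2 = 0.43515924 mol/L, rounded to 4 dp:

0.4352 mol/L


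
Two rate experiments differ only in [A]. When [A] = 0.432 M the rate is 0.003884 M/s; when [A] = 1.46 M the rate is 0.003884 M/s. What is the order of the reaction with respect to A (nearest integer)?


Rate is proportional to [A]^n, so rate2/rate1 = ([A]2/[A]1)^n. Take logs to solve for n.
rate2/rate1 = 0.003884 / 0.003884 = 1.0
[A]2/[A]1 = 1.46 / 0.432 = 3.3796
n = ln(1.0) / ln(3.3796) = 0.0
Nearest integer order:

0


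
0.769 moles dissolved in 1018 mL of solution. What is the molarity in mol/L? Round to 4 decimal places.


Convert volume to liters: V_L = V_mL / 1000.
V_L = 1018 / 1000 = 1.018 L
M = n / V_L = 0.769 / 1.018
M = 0.75540275 mol/L, rounded to 4 dp:

0.7554 mol/L


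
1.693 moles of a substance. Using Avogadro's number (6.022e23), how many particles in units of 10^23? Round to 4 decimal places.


N = n * NA, then divide by 1e23 for the requested units.
N / 1e23 = n * 6.022
N / 1e23 = 1.693 * 6.022
N / 1e23 = 10.195246, rounded to 4 dp:

10.1952


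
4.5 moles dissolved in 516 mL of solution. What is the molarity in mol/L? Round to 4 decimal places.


Convert volume to liters: V_L = V_mL / 1000.
V_L = 516 / 1000 = 0.516 L
M = n / V_L = 4.5 / 0.516
M = 8.72093023 mol/L, rounded to 4 dp:

8.7209 mol/L


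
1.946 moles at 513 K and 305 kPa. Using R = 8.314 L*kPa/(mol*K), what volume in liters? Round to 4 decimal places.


PV = nRT, solve for V = nRT / P.
nRT = 1.946 * 8.314 * 513 = 8299.8496
V = 8299.8496 / 305
V = 27.21262164 L, rounded to 4 dp:

27.2126 L


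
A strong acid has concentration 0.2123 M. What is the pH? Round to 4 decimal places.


A strong acid dissociates completely, so [H+] equals the given concentration.
pH = -log10([H+]) = -log10(0.2123)
pH = 0.67305001, rounded to 4 dp:

0.6731


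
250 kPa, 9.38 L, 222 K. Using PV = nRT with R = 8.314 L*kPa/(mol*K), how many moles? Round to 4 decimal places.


PV = nRT, solve for n = PV / (RT).
PV = 250 * 9.38 = 2345.0
RT = 8.314 * 222 = 1845.708
n = 2345.0 / 1845.708
n = 1.27051516 mol, rounded to 4 dp:

1.2705 mol


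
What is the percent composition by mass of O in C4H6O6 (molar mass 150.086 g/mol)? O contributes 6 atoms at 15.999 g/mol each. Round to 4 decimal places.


pct = 100 * (n_elem * M_elem) / M_total
mass_contribution = 6 * 15.999 = 95.994 g/mol
pct = 100 * 95.994 / 150.086
pct = 63.95932998 %, rounded to 4 dp:

63.9593 %


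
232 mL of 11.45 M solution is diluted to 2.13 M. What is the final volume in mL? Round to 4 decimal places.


Dilution: M1*V1 = M2*V2, solve for V2.
V2 = M1*V1 / M2
V2 = 11.45 * 232 / 2.13
V2 = 2656.4 / 2.13
V2 = 1247.13615023 mL, rounded to 4 dp:

1247.1362 mL


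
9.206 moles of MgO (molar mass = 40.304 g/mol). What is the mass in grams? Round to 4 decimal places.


mass = n * M
mass = 9.206 * 40.304
mass = 371.038624 g, rounded to 4 dp:

371.0386 g


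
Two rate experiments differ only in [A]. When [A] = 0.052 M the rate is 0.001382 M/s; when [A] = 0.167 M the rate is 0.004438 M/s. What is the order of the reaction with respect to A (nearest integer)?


Rate is proportional to [A]^n, so rate2/rate1 = ([A]2/[A]1)^n. Take logs to solve for n.
rate2/rate1 = 0.004438 / 0.001382 = 3.2113
[A]2/[A]1 = 0.167 / 0.052 = 3.2115
n = ln(3.2113) / ln(3.2115) = 1.0
Nearest integer order:

1


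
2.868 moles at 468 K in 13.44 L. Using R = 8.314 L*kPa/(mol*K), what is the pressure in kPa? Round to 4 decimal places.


PV = nRT, solve for P = nRT / V.
nRT = 2.868 * 8.314 * 468 = 11159.2503
P = 11159.2503 / 13.44
P = 830.30136161 kPa, rounded to 4 dp:

830.3014 kPa


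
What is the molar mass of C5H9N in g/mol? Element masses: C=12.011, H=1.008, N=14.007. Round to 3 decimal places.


M = sum(count * atomic_mass) over atoms.
M = 5*12.011 + 9*1.008 + 1*14.007
M = 60.055 + 9.072 + 14.007
M = 83.134 g/mol, rounded to 3 dp:

83.134 g/mol


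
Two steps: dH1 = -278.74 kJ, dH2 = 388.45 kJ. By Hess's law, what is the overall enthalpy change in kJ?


Hess's law: enthalpy is a state function, so add the step enthalpies.
dH_total = dH1 + dH2 = -278.74 + (388.45)
dH_total = 109.71 kJ:

109.71 kJ


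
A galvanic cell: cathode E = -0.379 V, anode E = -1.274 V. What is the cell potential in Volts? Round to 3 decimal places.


Standard cell potential: E_cell = E_cathode - E_anode.
E_cell = -0.379 - (-1.274)
E_cell = 0.895 V, rounded to 3 dp:

0.895 V


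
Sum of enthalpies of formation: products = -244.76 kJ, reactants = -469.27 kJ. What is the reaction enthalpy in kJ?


dH_rxn = sum(dH_f products) - sum(dH_f reactants)
dH_rxn = -244.76 - (-469.27)
dH_rxn = 224.51 kJ:

224.51 kJ


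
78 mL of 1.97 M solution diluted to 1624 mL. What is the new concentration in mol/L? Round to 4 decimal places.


Dilution: M1*V1 = M2*V2, solve for M2.
M2 = M1*V1 / V2
M2 = 1.97 * 78 / 1624
M2 = 153.66 / 1624
M2 = 0.09461823 mol/L, rounded to 4 dp:

0.0946 mol/L


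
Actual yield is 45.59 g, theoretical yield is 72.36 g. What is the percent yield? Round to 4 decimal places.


% yield = 100 * actual / theoretical
% yield = 100 * 45.59 / 72.36
% yield = 63.00442233 %, rounded to 4 dp:

63.0044 %


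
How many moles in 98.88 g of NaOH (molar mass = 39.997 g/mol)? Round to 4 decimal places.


n = mass / M
n = 98.88 / 39.997
n = 2.47218541 mol, rounded to 4 dp:

2.4722 mol


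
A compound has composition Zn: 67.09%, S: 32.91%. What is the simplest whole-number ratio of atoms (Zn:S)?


Assume 100 g of compound, divide each mass% by atomic mass to get moles, then normalize by the smallest to get a raw atom ratio.
Moles per 100 g: Zn: 67.09/65.38 = 1.0262, S: 32.91/32.065 = 1.0264
Raw ratio (divide by min = 1.0262): Zn: 1.0, S: 1.0
Multiply by 1 to clear fractions: Zn: 1.0 ~= 1, S: 1.0 ~= 1
Reduce by GCD to get the simplest whole-number ratio:

1:1


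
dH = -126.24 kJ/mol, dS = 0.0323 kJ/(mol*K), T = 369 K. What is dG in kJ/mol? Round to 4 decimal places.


Gibbs: dG = dH - T*dS (consistent units, dS already in kJ/(mol*K)).
T*dS = 369 * 0.0323 = 11.9187
dG = -126.24 - (11.9187)
dG = -138.1587 kJ/mol, rounded to 4 dp:

-138.1587 kJ/mol


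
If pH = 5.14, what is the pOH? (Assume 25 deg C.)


At 25 deg C, pH + pOH = 14.
pOH = 14 - pH = 14 - 5.14
pOH = 8.86:

8.86


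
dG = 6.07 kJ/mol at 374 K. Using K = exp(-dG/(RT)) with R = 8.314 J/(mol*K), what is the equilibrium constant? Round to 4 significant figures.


dG is in kJ/mol; multiply by 1000 to match R in J/(mol*K).
RT = 8.314 * 374 = 3109.436 J/mol
exponent = -dG*1000 / (RT) = -(6.07*1000) / 3109.436 = -1.95212251
K = exp(-1.95212251)
K = 0.14197241, rounded to 4 significant figures:

0.1420


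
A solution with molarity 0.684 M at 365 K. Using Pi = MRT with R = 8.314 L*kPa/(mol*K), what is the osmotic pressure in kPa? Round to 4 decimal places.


Osmotic pressure (van't Hoff): Pi = M*R*T.
RT = 8.314 * 365 = 3034.61
Pi = 0.684 * 3034.61
Pi = 2075.67324 kPa, rounded to 4 dp:

2075.6732 kPa


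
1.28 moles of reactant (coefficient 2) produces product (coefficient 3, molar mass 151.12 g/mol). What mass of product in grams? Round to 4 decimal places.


Use the coefficient ratio to convert reactant moles to product moles, then multiply by the product's molar mass.
moles_P = moles_R * (coeff_P / coeff_R) = 1.28 * (3/2) = 1.92
mass_P = moles_P * M_P = 1.92 * 151.12
mass_P = 290.1504 g, rounded to 4 dp:

290.1504 g


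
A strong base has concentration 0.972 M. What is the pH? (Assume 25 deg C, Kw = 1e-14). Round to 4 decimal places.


A strong base dissociates completely, so [OH-] equals the given concentration.
pOH = -log10([OH-]) = -log10(0.972) = 0.012334
pH = 14 - pOH = 14 - 0.012334
pH = 13.987666, rounded to 4 dp:

13.9877


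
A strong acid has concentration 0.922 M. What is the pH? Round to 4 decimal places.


A strong acid dissociates completely, so [H+] equals the given concentration.
pH = -log10([H+]) = -log10(0.922)
pH = 0.03526908, rounded to 4 dp:

0.0353


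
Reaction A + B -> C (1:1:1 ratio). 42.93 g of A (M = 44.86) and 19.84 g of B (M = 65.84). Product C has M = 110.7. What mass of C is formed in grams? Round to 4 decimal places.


Find moles of each reactant; the smaller value is the limiting reagent in a 1:1:1 reaction, so moles_C equals moles of the limiter.
n_A = mass_A / M_A = 42.93 / 44.86 = 0.956977 mol
n_B = mass_B / M_B = 19.84 / 65.84 = 0.301337 mol
Limiting reagent: B (smaller), n_limiting = 0.301337 mol
mass_C = n_limiting * M_C = 0.301337 * 110.7
mass_C = 33.3580059 g, rounded to 4 dp:

33.3580 g


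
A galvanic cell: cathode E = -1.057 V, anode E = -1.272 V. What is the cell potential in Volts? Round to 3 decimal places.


Standard cell potential: E_cell = E_cathode - E_anode.
E_cell = -1.057 - (-1.272)
E_cell = 0.215 V, rounded to 3 dp:

0.215 V


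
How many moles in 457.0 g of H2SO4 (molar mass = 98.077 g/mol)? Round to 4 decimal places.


n = mass / M
n = 457.0 / 98.077
n = 4.65960419 mol, rounded to 4 dp:

4.6596 mol


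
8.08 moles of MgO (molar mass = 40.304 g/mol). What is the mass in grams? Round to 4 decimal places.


mass = n * M
mass = 8.08 * 40.304
mass = 325.65632 g, rounded to 4 dp:

325.6563 g


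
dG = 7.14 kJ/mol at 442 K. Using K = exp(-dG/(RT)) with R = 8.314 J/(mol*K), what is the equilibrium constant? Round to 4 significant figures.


dG is in kJ/mol; multiply by 1000 to match R in J/(mol*K).
RT = 8.314 * 442 = 3674.788 J/mol
exponent = -dG*1000 / (RT) = -(7.14*1000) / 3674.788 = -1.94296923
K = exp(-1.94296923)
K = 0.14327789, rounded to 4 significant figures:

0.1433


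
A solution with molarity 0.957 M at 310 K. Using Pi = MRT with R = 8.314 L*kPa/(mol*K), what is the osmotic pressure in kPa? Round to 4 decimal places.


Osmotic pressure (van't Hoff): Pi = M*R*T.
RT = 8.314 * 310 = 2577.34
Pi = 0.957 * 2577.34
Pi = 2466.51438 kPa, rounded to 4 dp:

2466.5144 kPa


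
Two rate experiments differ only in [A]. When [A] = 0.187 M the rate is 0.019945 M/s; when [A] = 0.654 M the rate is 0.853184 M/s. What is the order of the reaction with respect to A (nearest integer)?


Rate is proportional to [A]^n, so rate2/rate1 = ([A]2/[A]1)^n. Take logs to solve for n.
rate2/rate1 = 0.853184 / 0.019945 = 42.7768
[A]2/[A]1 = 0.654 / 0.187 = 3.4973
n = ln(42.7768) / ln(3.4973) = 3.0
Nearest integer order:

3


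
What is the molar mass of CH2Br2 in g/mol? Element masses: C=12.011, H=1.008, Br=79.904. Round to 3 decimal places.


M = sum(count * atomic_mass) over atoms.
M = 1*12.011 + 2*1.008 + 2*79.904
M = 12.011 + 2.016 + 159.808
M = 173.835 g/mol, rounded to 3 dp:

173.835 g/mol


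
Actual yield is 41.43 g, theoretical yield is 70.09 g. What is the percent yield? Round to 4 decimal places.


% yield = 100 * actual / theoretical
% yield = 100 * 41.43 / 70.09
% yield = 59.10971608 %, rounded to 4 dp:

59.1097 %


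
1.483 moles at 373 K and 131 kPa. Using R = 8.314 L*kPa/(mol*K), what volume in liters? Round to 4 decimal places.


PV = nRT, solve for V = nRT / P.
nRT = 1.483 * 8.314 * 373 = 4598.9639
V = 4598.9639 / 131
V = 35.10659466 L, rounded to 4 dp:

35.1066 L


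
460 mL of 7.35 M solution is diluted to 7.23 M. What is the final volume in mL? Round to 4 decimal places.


Dilution: M1*V1 = M2*V2, solve for V2.
V2 = M1*V1 / M2
V2 = 7.35 * 460 / 7.23
V2 = 3381.0 / 7.23
V2 = 467.63485477 mL, rounded to 4 dp:

467.6349 mL


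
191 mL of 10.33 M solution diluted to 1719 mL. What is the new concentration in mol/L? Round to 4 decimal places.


Dilution: M1*V1 = M2*V2, solve for M2.
M2 = M1*V1 / V2
M2 = 10.33 * 191 / 1719
M2 = 1973.03 / 1719
M2 = 1.14777778 mol/L, rounded to 4 dp:

1.1478 mol/L


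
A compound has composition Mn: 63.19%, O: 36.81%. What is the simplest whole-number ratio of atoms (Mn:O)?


Assume 100 g of compound, divide each mass% by atomic mass to get moles, then normalize by the smallest to get a raw atom ratio.
Moles per 100 g: Mn: 63.19/54.938 = 1.1502, O: 36.81/15.999 = 2.3008
Raw ratio (divide by min = 1.1502): Mn: 1.0, O: 2.0
Multiply by 1 to clear fractions: Mn: 1.0 ~= 1, O: 2.0 ~= 2
Reduce by GCD to get the simplest whole-number ratio:

1:2


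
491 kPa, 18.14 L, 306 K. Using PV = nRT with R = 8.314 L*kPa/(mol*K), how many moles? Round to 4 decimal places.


PV = nRT, solve for n = PV / (RT).
PV = 491 * 18.14 = 8906.74
RT = 8.314 * 306 = 2544.084
n = 8906.74 / 2544.084
n = 3.50096145 mol, rounded to 4 dp:

3.5010 mol


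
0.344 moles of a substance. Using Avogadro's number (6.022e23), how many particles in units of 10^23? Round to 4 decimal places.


N = n * NA, then divide by 1e23 for the requested units.
N / 1e23 = n * 6.022
N / 1e23 = 0.344 * 6.022
N / 1e23 = 2.071568, rounded to 4 dp:

2.0716


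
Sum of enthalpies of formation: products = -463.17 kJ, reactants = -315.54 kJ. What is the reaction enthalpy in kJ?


dH_rxn = sum(dH_f products) - sum(dH_f reactants)
dH_rxn = -463.17 - (-315.54)
dH_rxn = -147.63 kJ:

-147.63 kJ


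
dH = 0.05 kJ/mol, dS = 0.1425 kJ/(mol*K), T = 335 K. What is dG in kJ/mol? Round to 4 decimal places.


Gibbs: dG = dH - T*dS (consistent units, dS already in kJ/(mol*K)).
T*dS = 335 * 0.1425 = 47.7375
dG = 0.05 - (47.7375)
dG = -47.6875 kJ/mol, rounded to 4 dp:

-47.6875 kJ/mol


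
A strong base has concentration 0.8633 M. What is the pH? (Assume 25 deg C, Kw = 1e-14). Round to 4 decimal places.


A strong base dissociates completely, so [OH-] equals the given concentration.
pOH = -log10([OH-]) = -log10(0.8633) = 0.063838
pH = 14 - pOH = 14 - 0.063838
pH = 13.936162, rounded to 4 dp:

13.9362


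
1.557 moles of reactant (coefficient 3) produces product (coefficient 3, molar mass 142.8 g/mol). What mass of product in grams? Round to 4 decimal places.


Use the coefficient ratio to convert reactant moles to product moles, then multiply by the product's molar mass.
moles_P = moles_R * (coeff_P / coeff_R) = 1.557 * (3/3) = 1.557
mass_P = moles_P * M_P = 1.557 * 142.8
mass_P = 222.3396 g, rounded to 4 dp:

222.3396 g


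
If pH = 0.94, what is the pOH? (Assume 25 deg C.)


At 25 deg C, pH + pOH = 14.
pOH = 14 - pH = 14 - 0.94
pOH = 13.06:

13.06


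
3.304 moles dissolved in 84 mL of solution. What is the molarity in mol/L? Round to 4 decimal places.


Convert volume to liters: V_L = V_mL / 1000.
V_L = 84 / 1000 = 0.084 L
M = n / V_L = 3.304 / 0.084
M = 39.33333333 mol/L, rounded to 4 dp:

39.3333 mol/L


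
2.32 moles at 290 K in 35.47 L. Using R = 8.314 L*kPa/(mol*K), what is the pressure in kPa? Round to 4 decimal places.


PV = nRT, solve for P = nRT / V.
nRT = 2.32 * 8.314 * 290 = 5593.6592
P = 5593.6592 / 35.47
P = 157.70113335 kPa, rounded to 4 dp:

157.7011 kPa


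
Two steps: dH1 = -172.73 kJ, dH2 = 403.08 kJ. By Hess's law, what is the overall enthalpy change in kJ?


Hess's law: enthalpy is a state function, so add the step enthalpies.
dH_total = dH1 + dH2 = -172.73 + (403.08)
dH_total = 230.35 kJ:

230.35 kJ


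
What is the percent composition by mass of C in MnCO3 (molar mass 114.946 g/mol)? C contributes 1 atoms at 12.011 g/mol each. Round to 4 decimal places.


pct = 100 * (n_elem * M_elem) / M_total
mass_contribution = 1 * 12.011 = 12.011 g/mol
pct = 100 * 12.011 / 114.946
pct = 10.44925443 %, rounded to 4 dp:

10.4493 %


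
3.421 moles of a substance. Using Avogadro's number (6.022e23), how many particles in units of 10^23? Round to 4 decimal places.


N = n * NA, then divide by 1e23 for the requested units.
N / 1e23 = n * 6.022
N / 1e23 = 3.421 * 6.022
N / 1e23 = 20.601262, rounded to 4 dp:

20.6013


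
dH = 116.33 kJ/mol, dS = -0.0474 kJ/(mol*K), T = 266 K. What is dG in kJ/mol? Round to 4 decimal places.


Gibbs: dG = dH - T*dS (consistent units, dS already in kJ/(mol*K)).
T*dS = 266 * -0.0474 = -12.6084
dG = 116.33 - (-12.6084)
dG = 128.9384 kJ/mol, rounded to 4 dp:

128.9384 kJ/mol


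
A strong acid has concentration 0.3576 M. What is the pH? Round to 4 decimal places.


A strong acid dissociates completely, so [H+] equals the given concentration.
pH = -log10([H+]) = -log10(0.3576)
pH = 0.44660249, rounded to 4 dp:

0.4466


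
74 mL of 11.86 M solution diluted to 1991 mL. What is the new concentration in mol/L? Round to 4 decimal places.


Dilution: M1*V1 = M2*V2, solve for M2.
M2 = M1*V1 / V2
M2 = 11.86 * 74 / 1991
M2 = 877.64 / 1991
M2 = 0.44080362 mol/L, rounded to 4 dp:

0.4408 mol/L


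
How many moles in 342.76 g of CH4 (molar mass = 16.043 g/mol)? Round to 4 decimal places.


n = mass / M
n = 342.76 / 16.043
n = 21.36508134 mol, rounded to 4 dp:

21.3651 mol


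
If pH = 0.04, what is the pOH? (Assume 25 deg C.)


At 25 deg C, pH + pOH = 14.
pOH = 14 - pH = 14 - 0.04
pOH = 13.96:

13.96


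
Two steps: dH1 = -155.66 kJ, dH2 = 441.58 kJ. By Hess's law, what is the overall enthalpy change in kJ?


Hess's law: enthalpy is a state function, so add the step enthalpies.
dH_total = dH1 + dH2 = -155.66 + (441.58)
dH_total = 285.92 kJ:

285.92 kJ


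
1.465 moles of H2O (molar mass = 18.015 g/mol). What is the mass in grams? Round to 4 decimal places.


mass = n * M
mass = 1.465 * 18.015
mass = 26.391975 g, rounded to 4 dp:

26.3920 g


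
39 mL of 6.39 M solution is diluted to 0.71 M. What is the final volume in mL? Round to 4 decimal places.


Dilution: M1*V1 = M2*V2, solve for V2.
V2 = M1*V1 / M2
V2 = 6.39 * 39 / 0.71
V2 = 249.21 / 0.71
V2 = 351.0 mL, rounded to 4 dp:

351.0000 mL


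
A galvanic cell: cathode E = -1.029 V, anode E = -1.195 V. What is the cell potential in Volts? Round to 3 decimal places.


Standard cell potential: E_cell = E_cathode - E_anode.
E_cell = -1.029 - (-1.195)
E_cell = 0.166 V, rounded to 3 dp:

0.166 V


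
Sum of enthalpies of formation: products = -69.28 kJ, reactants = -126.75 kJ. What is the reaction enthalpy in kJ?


dH_rxn = sum(dH_f products) - sum(dH_f reactants)
dH_rxn = -69.28 - (-126.75)
dH_rxn = 57.47 kJ:

57.47 kJ


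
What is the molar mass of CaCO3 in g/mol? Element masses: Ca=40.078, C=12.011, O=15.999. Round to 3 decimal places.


M = sum(count * atomic_mass) over atoms.
M = 1*40.078 + 1*12.011 + 3*15.999
M = 40.078 + 12.011 + 47.997
M = 100.086 g/mol, rounded to 3 dp:

100.086 g/mol


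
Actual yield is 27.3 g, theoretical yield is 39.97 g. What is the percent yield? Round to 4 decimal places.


% yield = 100 * actual / theoretical
% yield = 100 * 27.3 / 39.97
% yield = 68.30122592 %, rounded to 4 dp:

68.3012 %


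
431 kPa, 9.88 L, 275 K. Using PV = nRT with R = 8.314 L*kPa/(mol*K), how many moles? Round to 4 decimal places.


PV = nRT, solve for n = PV / (RT).
PV = 431 * 9.88 = 4258.28
RT = 8.314 * 275 = 2286.35
n = 4258.28 / 2286.35
n = 1.8624795 mol, rounded to 4 dp:

1.8625 mol


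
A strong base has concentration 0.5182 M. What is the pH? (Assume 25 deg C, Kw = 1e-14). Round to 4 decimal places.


A strong base dissociates completely, so [OH-] equals the given concentration.
pOH = -log10([OH-]) = -log10(0.5182) = 0.285503
pH = 14 - pOH = 14 - 0.285503
pH = 13.714497, rounded to 4 dp:

13.7145


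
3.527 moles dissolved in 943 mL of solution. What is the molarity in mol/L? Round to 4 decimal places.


Convert volume to liters: V_L = V_mL / 1000.
V_L = 943 / 1000 = 0.943 L
M = n / V_L = 3.527 / 0.943
M = 3.74019088 mol/L, rounded to 4 dp:

3.7402 mol/L


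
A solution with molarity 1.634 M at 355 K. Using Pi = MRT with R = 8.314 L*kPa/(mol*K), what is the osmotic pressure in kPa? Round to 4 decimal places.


Osmotic pressure (van't Hoff): Pi = M*R*T.
RT = 8.314 * 355 = 2951.47
Pi = 1.634 * 2951.47
Pi = 4822.70198 kPa, rounded to 4 dp:

4822.7020 kPa


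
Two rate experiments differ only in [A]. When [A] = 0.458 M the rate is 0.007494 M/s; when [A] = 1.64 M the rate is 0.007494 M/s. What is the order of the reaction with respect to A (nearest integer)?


Rate is proportional to [A]^n, so rate2/rate1 = ([A]2/[A]1)^n. Take logs to solve for n.
rate2/rate1 = 0.007494 / 0.007494 = 1.0
[A]2/[A]1 = 1.64 / 0.458 = 3.5808
n = ln(1.0) / ln(3.5808) = 0.0
Nearest integer order:

0


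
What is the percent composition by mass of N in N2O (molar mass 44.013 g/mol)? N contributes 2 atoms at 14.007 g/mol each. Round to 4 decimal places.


pct = 100 * (n_elem * M_elem) / M_total
mass_contribution = 2 * 14.007 = 28.014 g/mol
pct = 100 * 28.014 / 44.013
pct = 63.64937632 %, rounded to 4 dp:

63.6494 %


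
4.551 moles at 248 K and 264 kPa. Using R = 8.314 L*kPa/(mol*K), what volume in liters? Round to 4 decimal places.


PV = nRT, solve for V = nRT / P.
nRT = 4.551 * 8.314 * 248 = 9383.5795
V = 9383.5795 / 264
V = 35.54386174 L, rounded to 4 dp:

35.5439 L


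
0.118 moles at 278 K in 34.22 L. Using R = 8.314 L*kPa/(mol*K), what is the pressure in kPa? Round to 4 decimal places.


PV = nRT, solve for P = nRT / V.
nRT = 0.118 * 8.314 * 278 = 272.7325
P = 272.7325 / 34.22
P = 7.9699737 kPa, rounded to 4 dp:

7.9700 kPa


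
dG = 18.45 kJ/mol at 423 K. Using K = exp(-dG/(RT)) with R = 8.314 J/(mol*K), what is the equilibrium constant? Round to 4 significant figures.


dG is in kJ/mol; multiply by 1000 to match R in J/(mol*K).
RT = 8.314 * 423 = 3516.822 J/mol
exponent = -dG*1000 / (RT) = -(18.45*1000) / 3516.822 = -5.24621377
K = exp(-5.24621377)
K = 0.0052674244, rounded to 4 significant figures:

0.005267


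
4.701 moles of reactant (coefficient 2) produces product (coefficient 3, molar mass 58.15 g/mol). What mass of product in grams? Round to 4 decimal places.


Use the coefficient ratio to convert reactant moles to product moles, then multiply by the product's molar mass.
moles_P = moles_R * (coeff_P / coeff_R) = 4.701 * (3/2) = 7.0515
mass_P = moles_P * M_P = 7.0515 * 58.15
mass_P = 410.044725 g, rounded to 4 dp:

410.0447 g


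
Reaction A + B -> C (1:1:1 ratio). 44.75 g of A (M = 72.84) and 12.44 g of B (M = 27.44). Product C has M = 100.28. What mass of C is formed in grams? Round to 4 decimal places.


Find moles of each reactant; the smaller value is the limiting reagent in a 1:1:1 reaction, so moles_C equals moles of the limiter.
n_A = mass_A / M_A = 44.75 / 72.84 = 0.61436 mol
n_B = mass_B / M_B = 12.44 / 27.44 = 0.453353 mol
Limiting reagent: B (smaller), n_limiting = 0.453353 mol
mass_C = n_limiting * M_C = 0.453353 * 100.28
mass_C = 45.46223884 g, rounded to 4 dp:

45.4622 g


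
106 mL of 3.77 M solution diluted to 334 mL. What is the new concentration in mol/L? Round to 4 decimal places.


Dilution: M1*V1 = M2*V2, solve for M2.
M2 = M1*V1 / V2
M2 = 3.77 * 106 / 334
M2 = 399.62 / 334
M2 = 1.19646707 mol/L, rounded to 4 dp:

1.1965 mol/L


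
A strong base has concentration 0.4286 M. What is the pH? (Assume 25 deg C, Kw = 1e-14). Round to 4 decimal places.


A strong base dissociates completely, so [OH-] equals the given concentration.
pOH = -log10([OH-]) = -log10(0.4286) = 0.367948
pH = 14 - pOH = 14 - 0.367948
pH = 13.632052, rounded to 4 dp:

13.6321


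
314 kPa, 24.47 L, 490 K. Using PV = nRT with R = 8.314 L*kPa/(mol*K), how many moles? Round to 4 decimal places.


PV = nRT, solve for n = PV / (RT).
PV = 314 * 24.47 = 7683.58
RT = 8.314 * 490 = 4073.86
n = 7683.58 / 4073.86
n = 1.88606874 mol, rounded to 4 dp:

1.8861 mol


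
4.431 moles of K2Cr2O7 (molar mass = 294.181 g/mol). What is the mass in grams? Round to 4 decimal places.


mass = n * M
mass = 4.431 * 294.181
mass = 1303.516011 g, rounded to 4 dp:

1303.5160 g


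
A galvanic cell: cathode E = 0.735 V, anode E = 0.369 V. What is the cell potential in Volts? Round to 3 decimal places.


Standard cell potential: E_cell = E_cathode - E_anode.
E_cell = 0.735 - (0.369)
E_cell = 0.366 V, rounded to 3 dp:

0.366 V


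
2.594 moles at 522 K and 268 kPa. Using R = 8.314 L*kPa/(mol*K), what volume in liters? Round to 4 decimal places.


PV = nRT, solve for V = nRT / P.
nRT = 2.594 * 8.314 * 522 = 11257.7214
V = 11257.7214 / 268
V = 42.00642313 L, rounded to 4 dp:

42.0064 L


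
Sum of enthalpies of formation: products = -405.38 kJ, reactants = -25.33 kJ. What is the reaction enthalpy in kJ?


dH_rxn = sum(dH_f products) - sum(dH_f reactants)
dH_rxn = -405.38 - (-25.33)
dH_rxn = -380.05 kJ:

-380.05 kJ


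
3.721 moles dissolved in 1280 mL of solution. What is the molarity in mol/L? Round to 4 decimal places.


Convert volume to liters: V_L = V_mL / 1000.
V_L = 1280 / 1000 = 1.28 L
M = n / V_L = 3.721 / 1.28
M = 2.90703125 mol/L, rounded to 4 dp:

2.9070 mol/L


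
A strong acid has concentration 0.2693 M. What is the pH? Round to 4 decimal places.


A strong acid dissociates completely, so [H+] equals the given concentration.
pH = -log10([H+]) = -log10(0.2693)
pH = 0.56976365, rounded to 4 dp:

0.5698


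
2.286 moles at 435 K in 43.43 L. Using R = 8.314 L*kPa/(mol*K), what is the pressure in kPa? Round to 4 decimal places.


PV = nRT, solve for P = nRT / V.
nRT = 2.286 * 8.314 * 435 = 8267.5247
P = 8267.5247 / 43.43
P = 190.36437255 kPa, rounded to 4 dp:

190.3644 kPa


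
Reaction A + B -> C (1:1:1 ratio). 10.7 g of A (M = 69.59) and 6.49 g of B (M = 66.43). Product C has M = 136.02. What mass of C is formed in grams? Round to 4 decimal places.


Find moles of each reactant; the smaller value is the limiting reagent in a 1:1:1 reaction, so moles_C equals moles of the limiter.
n_A = mass_A / M_A = 10.7 / 69.59 = 0.153758 mol
n_B = mass_B / M_B = 6.49 / 66.43 = 0.097697 mol
Limiting reagent: B (smaller), n_limiting = 0.097697 mol
mass_C = n_limiting * M_C = 0.097697 * 136.02
mass_C = 13.28874594 g, rounded to 4 dp:

13.2887 g


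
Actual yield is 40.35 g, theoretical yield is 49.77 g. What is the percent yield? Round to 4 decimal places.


% yield = 100 * actual / theoretical
% yield = 100 * 40.35 / 49.77
% yield = 81.0729355 %, rounded to 4 dp:

81.0729 %


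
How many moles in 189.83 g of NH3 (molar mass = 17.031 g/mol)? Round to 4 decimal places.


n = mass / M
n = 189.83 / 17.031
n = 11.14614526 mol, rounded to 4 dp:

11.1461 mol


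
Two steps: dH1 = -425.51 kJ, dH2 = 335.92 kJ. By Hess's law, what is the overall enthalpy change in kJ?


Hess's law: enthalpy is a state function, so add the step enthalpies.
dH_total = dH1 + dH2 = -425.51 + (335.92)
dH_total = -89.59 kJ:

-89.59 kJ


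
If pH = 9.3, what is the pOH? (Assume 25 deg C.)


At 25 deg C, pH + pOH = 14.
pOH = 14 - pH = 14 - 9.3
pOH = 4.7:

4.70


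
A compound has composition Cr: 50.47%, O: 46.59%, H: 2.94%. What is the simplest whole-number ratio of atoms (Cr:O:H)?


Assume 100 g of compound, divide each mass% by atomic mass to get moles, then normalize by the smallest to get a raw atom ratio.
Moles per 100 g: Cr: 50.47/51.996 = 0.9707, O: 46.59/15.999 = 2.9121, H: 2.94/1.008 = 2.9167
Raw ratio (divide by min = 0.9707): Cr: 1.0, O: 3.0, H: 3.005
Multiply by 1 to clear fractions: Cr: 1.0 ~= 1, O: 3.0 ~= 3, H: 3.005 ~= 3
Reduce by GCD to get the simplest whole-number ratio:

1:3:3


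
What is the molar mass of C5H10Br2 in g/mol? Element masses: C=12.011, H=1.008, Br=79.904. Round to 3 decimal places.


M = sum(count * atomic_mass) over atoms.
M = 5*12.011 + 10*1.008 + 2*79.904
M = 60.055 + 10.08 + 159.808
M = 229.943 g/mol, rounded to 3 dp:

229.943 g/mol


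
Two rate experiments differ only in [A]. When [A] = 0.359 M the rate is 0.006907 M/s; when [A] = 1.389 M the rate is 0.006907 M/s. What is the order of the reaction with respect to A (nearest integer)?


Rate is proportional to [A]^n, so rate2/rate1 = ([A]2/[A]1)^n. Take logs to solve for n.
rate2/rate1 = 0.006907 / 0.006907 = 1.0
[A]2/[A]1 = 1.389 / 0.359 = 3.8691
n = ln(1.0) / ln(3.8691) = 0.0
Nearest integer order:

0


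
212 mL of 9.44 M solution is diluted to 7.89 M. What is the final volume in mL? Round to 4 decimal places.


Dilution: M1*V1 = M2*V2, solve for V2.
V2 = M1*V1 / M2
V2 = 9.44 * 212 / 7.89
V2 = 2001.28 / 7.89
V2 = 253.64765526 mL, rounded to 4 dp:

253.6477 mL


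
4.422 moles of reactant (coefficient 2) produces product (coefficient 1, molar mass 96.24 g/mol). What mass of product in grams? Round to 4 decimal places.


Use the coefficient ratio to convert reactant moles to product moles, then multiply by the product's molar mass.
moles_P = moles_R * (coeff_P / coeff_R) = 4.422 * (1/2) = 2.211
mass_P = moles_P * M_P = 2.211 * 96.24
mass_P = 212.78664 g, rounded to 4 dp:

212.7866 g


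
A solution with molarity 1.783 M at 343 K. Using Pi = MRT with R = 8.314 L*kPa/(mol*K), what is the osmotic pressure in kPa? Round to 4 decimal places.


Osmotic pressure (van't Hoff): Pi = M*R*T.
RT = 8.314 * 343 = 2851.702
Pi = 1.783 * 2851.702
Pi = 5084.584666 kPa, rounded to 4 dp:

5084.5847 kPa


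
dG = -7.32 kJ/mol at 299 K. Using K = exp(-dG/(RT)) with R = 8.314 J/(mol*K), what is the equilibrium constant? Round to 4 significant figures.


dG is in kJ/mol; multiply by 1000 to match R in J/(mol*K).
RT = 8.314 * 299 = 2485.886 J/mol
exponent = -dG*1000 / (RT) = -(-7.32*1000) / 2485.886 = 2.94462417
K = exp(2.94462417)
K = 19.003519, rounded to 4 significant figures:

19.00


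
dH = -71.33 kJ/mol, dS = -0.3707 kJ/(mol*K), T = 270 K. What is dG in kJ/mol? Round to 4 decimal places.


Gibbs: dG = dH - T*dS (consistent units, dS already in kJ/(mol*K)).
T*dS = 270 * -0.3707 = -100.089
dG = -71.33 - (-100.089)
dG = 28.759 kJ/mol, rounded to 4 dp:

28.7590 kJ/mol


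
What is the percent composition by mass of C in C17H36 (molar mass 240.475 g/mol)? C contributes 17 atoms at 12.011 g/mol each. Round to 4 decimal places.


pct = 100 * (n_elem * M_elem) / M_total
mass_contribution = 17 * 12.011 = 204.187 g/mol
pct = 100 * 204.187 / 240.475
pct = 84.90986589 %, rounded to 4 dp:

84.9099 %


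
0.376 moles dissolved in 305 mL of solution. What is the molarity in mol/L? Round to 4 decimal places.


Convert volume to liters: V_L = V_mL / 1000.
V_L = 305 / 1000 = 0.305 L
M = n / V_L = 0.376 / 0.305
M = 1.23278689 mol/L, rounded to 4 dp:

1.2328 mol/L


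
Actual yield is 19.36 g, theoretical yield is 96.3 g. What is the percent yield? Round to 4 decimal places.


% yield = 100 * actual / theoretical
% yield = 100 * 19.36 / 96.3
% yield = 20.10384216 %, rounded to 4 dp:

20.1038 %


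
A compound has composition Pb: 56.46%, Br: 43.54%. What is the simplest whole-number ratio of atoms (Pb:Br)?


Assume 100 g of compound, divide each mass% by atomic mass to get moles, then normalize by the smallest to get a raw atom ratio.
Moles per 100 g: Pb: 56.46/207.2 = 0.2725, Br: 43.54/79.904 = 0.5449
Raw ratio (divide by min = 0.2725): Pb: 1.0, Br: 2.0
Multiply by 1 to clear fractions: Pb: 1.0 ~= 1, Br: 2.0 ~= 2
Reduce by GCD to get the simplest whole-number ratio:

1:2


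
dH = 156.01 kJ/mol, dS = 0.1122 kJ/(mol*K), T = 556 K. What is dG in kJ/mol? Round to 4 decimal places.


Gibbs: dG = dH - T*dS (consistent units, dS already in kJ/(mol*K)).
T*dS = 556 * 0.1122 = 62.3832
dG = 156.01 - (62.3832)
dG = 93.6268 kJ/mol, rounded to 4 dp:

93.6268 kJ/mol


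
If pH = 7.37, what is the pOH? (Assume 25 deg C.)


At 25 deg C, pH + pOH = 14.
pOH = 14 - pH = 14 - 7.37
pOH = 6.63:

6.63


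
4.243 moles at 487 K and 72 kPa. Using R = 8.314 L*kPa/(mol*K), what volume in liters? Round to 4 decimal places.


PV = nRT, solve for V = nRT / P.
nRT = 4.243 * 8.314 * 487 = 17179.5591
V = 17179.5591 / 72
V = 238.6049875 L, rounded to 4 dp:

238.6050 L


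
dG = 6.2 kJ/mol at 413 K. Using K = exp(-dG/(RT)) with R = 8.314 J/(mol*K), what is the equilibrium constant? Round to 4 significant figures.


dG is in kJ/mol; multiply by 1000 to match R in J/(mol*K).
RT = 8.314 * 413 = 3433.682 J/mol
exponent = -dG*1000 / (RT) = -(6.2*1000) / 3433.682 = -1.80564187
K = exp(-1.80564187)
K = 0.16436892, rounded to 4 significant figures:

0.1644


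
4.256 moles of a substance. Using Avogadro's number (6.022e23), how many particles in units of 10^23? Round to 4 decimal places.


N = n * NA, then divide by 1e23 for the requested units.
N / 1e23 = n * 6.022
N / 1e23 = 4.256 * 6.022
N / 1e23 = 25.629632, rounded to 4 dp:

25.6296


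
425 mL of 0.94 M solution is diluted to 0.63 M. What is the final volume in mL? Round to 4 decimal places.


Dilution: M1*V1 = M2*V2, solve for V2.
V2 = M1*V1 / M2
V2 = 0.94 * 425 / 0.63
V2 = 399.5 / 0.63
V2 = 634.12698413 mL, rounded to 4 dp:

634.1270 mL


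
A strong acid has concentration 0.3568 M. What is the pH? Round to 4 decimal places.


A strong acid dissociates completely, so [H+] equals the given concentration.
pH = -log10([H+]) = -log10(0.3568)
pH = 0.44757515, rounded to 4 dp:

0.4476


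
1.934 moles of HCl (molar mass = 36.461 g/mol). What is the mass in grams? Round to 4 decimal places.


mass = n * M
mass = 1.934 * 36.461
mass = 70.515574 g, rounded to 4 dp:

70.5156 g


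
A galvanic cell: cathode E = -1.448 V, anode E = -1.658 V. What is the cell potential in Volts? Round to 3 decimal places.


Standard cell potential: E_cell = E_cathode - E_anode.
E_cell = -1.448 - (-1.658)
E_cell = 0.21 V, rounded to 3 dp:

0.210 V


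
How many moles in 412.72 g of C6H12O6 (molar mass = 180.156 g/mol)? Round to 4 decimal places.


n = mass / M
n = 412.72 / 180.156
n = 2.29090344 mol, rounded to 4 dp:

2.2909 mol


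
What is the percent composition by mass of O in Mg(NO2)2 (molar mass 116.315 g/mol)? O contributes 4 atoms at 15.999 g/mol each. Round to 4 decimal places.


pct = 100 * (n_elem * M_elem) / M_total
mass_contribution = 4 * 15.999 = 63.996 g/mol
pct = 100 * 63.996 / 116.315
pct = 55.01955896 %, rounded to 4 dp:

55.0196 %


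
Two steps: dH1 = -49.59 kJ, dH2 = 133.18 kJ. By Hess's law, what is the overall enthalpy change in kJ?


Hess's law: enthalpy is a state function, so add the step enthalpies.
dH_total = dH1 + dH2 = -49.59 + (133.18)
dH_total = 83.59 kJ:

83.59 kJ


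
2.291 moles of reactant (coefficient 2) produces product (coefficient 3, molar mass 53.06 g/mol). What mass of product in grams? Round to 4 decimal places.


Use the coefficient ratio to convert reactant moles to product moles, then multiply by the product's molar mass.
moles_P = moles_R * (coeff_P / coeff_R) = 2.291 * (3/2) = 3.4365
mass_P = moles_P * M_P = 3.4365 * 53.06
mass_P = 182.34069 g, rounded to 4 dp:

182.3407 g


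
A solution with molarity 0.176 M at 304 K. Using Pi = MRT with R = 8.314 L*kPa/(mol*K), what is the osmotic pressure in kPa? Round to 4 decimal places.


Osmotic pressure (van't Hoff): Pi = M*R*T.
RT = 8.314 * 304 = 2527.456
Pi = 0.176 * 2527.456
Pi = 444.832256 kPa, rounded to 4 dp:

444.8323 kPa


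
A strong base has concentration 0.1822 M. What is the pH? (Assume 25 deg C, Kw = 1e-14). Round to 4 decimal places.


A strong base dissociates completely, so [OH-] equals the given concentration.
pOH = -log10([OH-]) = -log10(0.1822) = 0.739452
pH = 14 - pOH = 14 - 0.739452
pH = 13.260548, rounded to 4 dp:

13.2605


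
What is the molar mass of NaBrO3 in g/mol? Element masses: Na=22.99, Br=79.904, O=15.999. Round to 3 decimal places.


M = sum(count * atomic_mass) over atoms.
M = 1*22.99 + 1*79.904 + 3*15.999
M = 22.99 + 79.904 + 47.997
M = 150.891 g/mol, rounded to 3 dp:

150.891 g/mol


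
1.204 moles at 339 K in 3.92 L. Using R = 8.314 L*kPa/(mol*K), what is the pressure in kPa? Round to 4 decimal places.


PV = nRT, solve for P = nRT / V.
nRT = 1.204 * 8.314 * 339 = 3393.409
P = 3393.409 / 3.92
P = 865.66556122 kPa, rounded to 4 dp:

865.6656 kPa


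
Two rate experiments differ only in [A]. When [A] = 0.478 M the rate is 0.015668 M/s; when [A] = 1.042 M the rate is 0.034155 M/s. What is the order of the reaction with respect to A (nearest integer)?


Rate is proportional to [A]^n, so rate2/rate1 = ([A]2/[A]1)^n. Take logs to solve for n.
rate2/rate1 = 0.034155 / 0.015668 = 2.1799
[A]2/[A]1 = 1.042 / 0.478 = 2.1799
n = ln(2.1799) / ln(2.1799) = 1.0
Nearest integer order:

1


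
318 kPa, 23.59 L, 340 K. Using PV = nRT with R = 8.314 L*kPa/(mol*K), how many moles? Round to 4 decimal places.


PV = nRT, solve for n = PV / (RT).
PV = 318 * 23.59 = 7501.62
RT = 8.314 * 340 = 2826.76
n = 7501.62 / 2826.76
n = 2.65378737 mol, rounded to 4 dp:

2.6538 mol


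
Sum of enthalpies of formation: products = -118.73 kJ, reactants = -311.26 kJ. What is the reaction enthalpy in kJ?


dH_rxn = sum(dH_f products) - sum(dH_f reactants)
dH_rxn = -118.73 - (-311.26)
dH_rxn = 192.53 kJ:

192.53 kJ


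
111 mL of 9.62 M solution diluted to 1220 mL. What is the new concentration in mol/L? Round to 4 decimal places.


Dilution: M1*V1 = M2*V2, solve for M2.
M2 = M1*V1 / V2
M2 = 9.62 * 111 / 1220
M2 = 1067.82 / 1220
M2 = 0.8752623 mol/L, rounded to 4 dp:

0.8753 mol/L
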